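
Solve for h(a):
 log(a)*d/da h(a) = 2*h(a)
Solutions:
 h(a) = C1*exp(2*li(a))


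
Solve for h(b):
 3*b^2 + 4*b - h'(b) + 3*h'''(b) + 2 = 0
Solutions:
 h(b) = C1 + C2*exp(-sqrt(3)*b/3) + C3*exp(sqrt(3)*b/3) + b^3 + 2*b^2 + 20*b


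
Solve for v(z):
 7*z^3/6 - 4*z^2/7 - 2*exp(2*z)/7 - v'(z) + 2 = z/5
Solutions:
 v(z) = C1 + 7*z^4/24 - 4*z^3/21 - z^2/10 + 2*z - exp(2*z)/7


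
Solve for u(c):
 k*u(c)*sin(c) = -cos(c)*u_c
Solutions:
 u(c) = C1*exp(k*log(cos(c)))


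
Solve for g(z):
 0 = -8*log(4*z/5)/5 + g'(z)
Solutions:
 g(z) = C1 + 8*z*log(z)/5 - 8*z*log(5)/5 - 8*z/5 + 16*z*log(2)/5


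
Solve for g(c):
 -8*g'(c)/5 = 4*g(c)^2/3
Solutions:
 g(c) = 6/(C1 + 5*c)


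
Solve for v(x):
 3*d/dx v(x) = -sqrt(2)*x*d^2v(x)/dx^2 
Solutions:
 v(x) = C1 + C2*x^(1 - 3*sqrt(2)/2)


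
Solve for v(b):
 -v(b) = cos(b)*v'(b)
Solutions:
 v(b) = C1*sqrt(sin(b) - 1)/sqrt(sin(b) + 1)


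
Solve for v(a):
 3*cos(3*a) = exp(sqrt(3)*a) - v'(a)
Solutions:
 v(a) = C1 + sqrt(3)*exp(sqrt(3)*a)/3 - sin(3*a)


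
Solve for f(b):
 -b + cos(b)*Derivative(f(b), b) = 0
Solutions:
 f(b) = C1 + Integral(b/cos(b), b)


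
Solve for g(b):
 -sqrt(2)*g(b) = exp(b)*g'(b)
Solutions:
 g(b) = C1*exp(sqrt(2)*exp(-b))


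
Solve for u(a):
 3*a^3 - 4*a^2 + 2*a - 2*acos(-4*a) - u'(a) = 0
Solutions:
 u(a) = C1 + 3*a^4/4 - 4*a^3/3 + a^2 - 2*a*acos(-4*a) - sqrt(1 - 16*a^2)/2


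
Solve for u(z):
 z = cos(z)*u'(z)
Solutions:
 u(z) = C1 + Integral(z/cos(z), z)


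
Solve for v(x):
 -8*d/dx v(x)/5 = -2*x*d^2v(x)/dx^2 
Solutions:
 v(x) = C1 + C2*x^(9/5)


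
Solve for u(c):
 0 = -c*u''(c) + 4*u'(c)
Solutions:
 u(c) = C1 + C2*c^5


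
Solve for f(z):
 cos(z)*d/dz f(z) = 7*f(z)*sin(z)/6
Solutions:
 f(z) = C1/cos(z)^(7/6)


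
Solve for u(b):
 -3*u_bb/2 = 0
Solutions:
 u(b) = C1 + C2*b


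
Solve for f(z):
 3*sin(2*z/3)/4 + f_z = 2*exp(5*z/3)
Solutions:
 f(z) = C1 + 6*exp(5*z/3)/5 + 9*cos(2*z/3)/8


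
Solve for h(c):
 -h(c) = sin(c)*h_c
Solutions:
 h(c) = C1*sqrt(cos(c) + 1)/sqrt(cos(c) - 1)


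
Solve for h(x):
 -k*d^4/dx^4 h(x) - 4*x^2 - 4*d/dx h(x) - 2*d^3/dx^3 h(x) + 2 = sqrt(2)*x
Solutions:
 h(x) = C1 + C2*exp(-x*(2^(1/3)*(sqrt(((27 + 4/k^2)^2 - 16/k^4)/k^2) + 27/k + 4/k^3)^(1/3) + 2/k + 2*2^(2/3)/(k^2*(sqrt(((27 + 4/k^2)^2 - 16/k^4)/k^2) + 27/k + 4/k^3)^(1/3)))/3) + C3*exp(x*(2^(1/3)*(sqrt(((27 + 4/k^2)^2 - 16/k^4)/k^2) + 27/k + 4/k^3)^(1/3) - 2^(1/3)*sqrt(3)*I*(sqrt(((27 + 4/k^2)^2 - 16/k^4)/k^2) + 27/k + 4/k^3)^(1/3) - 4/k - 8*2^(2/3)/(k^2*(-1 + sqrt(3)*I)*(sqrt(((27 + 4/k^2)^2 - 16/k^4)/k^2) + 27/k + 4/k^3)^(1/3)))/6) + C4*exp(x*(2^(1/3)*(sqrt(((27 + 4/k^2)^2 - 16/k^4)/k^2) + 27/k + 4/k^3)^(1/3) + 2^(1/3)*sqrt(3)*I*(sqrt(((27 + 4/k^2)^2 - 16/k^4)/k^2) + 27/k + 4/k^3)^(1/3) - 4/k + 8*2^(2/3)/(k^2*(1 + sqrt(3)*I)*(sqrt(((27 + 4/k^2)^2 - 16/k^4)/k^2) + 27/k + 4/k^3)^(1/3)))/6) - x^3/3 - sqrt(2)*x^2/8 + 3*x/2


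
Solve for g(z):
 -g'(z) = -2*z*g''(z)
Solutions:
 g(z) = C1 + C2*z^(3/2)


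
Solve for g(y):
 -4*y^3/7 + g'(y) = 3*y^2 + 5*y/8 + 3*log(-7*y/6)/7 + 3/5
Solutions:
 g(y) = C1 + y^4/7 + y^3 + 5*y^2/16 + 3*y*log(-y)/7 + 3*y*(-5*log(6) + 2 + 5*log(7))/35


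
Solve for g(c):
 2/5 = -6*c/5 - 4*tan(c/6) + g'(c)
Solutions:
 g(c) = C1 + 3*c^2/5 + 2*c/5 - 24*log(cos(c/6))


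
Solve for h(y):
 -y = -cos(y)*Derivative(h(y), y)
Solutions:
 h(y) = C1 + Integral(y/cos(y), y)


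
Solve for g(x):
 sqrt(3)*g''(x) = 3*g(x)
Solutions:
 g(x) = C1*exp(-3^(1/4)*x) + C2*exp(3^(1/4)*x)


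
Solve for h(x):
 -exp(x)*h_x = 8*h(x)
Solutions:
 h(x) = C1*exp(8*exp(-x))


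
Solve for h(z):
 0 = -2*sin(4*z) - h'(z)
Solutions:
 h(z) = C1 + cos(4*z)/2


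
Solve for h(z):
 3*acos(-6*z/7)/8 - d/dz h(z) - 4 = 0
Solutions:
 h(z) = C1 + 3*z*acos(-6*z/7)/8 - 4*z + sqrt(49 - 36*z^2)/16


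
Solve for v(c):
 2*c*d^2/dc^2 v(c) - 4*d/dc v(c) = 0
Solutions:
 v(c) = C1 + C2*c^3


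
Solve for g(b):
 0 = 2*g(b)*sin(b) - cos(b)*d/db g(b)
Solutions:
 g(b) = C1/cos(b)^2


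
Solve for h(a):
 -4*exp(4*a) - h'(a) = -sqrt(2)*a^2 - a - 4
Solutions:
 h(a) = C1 + sqrt(2)*a^3/3 + a^2/2 + 4*a - exp(4*a)


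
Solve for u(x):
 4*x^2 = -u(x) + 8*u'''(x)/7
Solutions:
 u(x) = C3*exp(7^(1/3)*x/2) - 4*x^2 + (C1*sin(sqrt(3)*7^(1/3)*x/4) + C2*cos(sqrt(3)*7^(1/3)*x/4))*exp(-7^(1/3)*x/4)


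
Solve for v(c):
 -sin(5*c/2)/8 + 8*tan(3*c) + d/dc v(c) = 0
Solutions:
 v(c) = C1 + 8*log(cos(3*c))/3 - cos(5*c/2)/20


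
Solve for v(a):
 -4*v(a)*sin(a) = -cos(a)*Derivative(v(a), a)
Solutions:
 v(a) = C1/cos(a)^4


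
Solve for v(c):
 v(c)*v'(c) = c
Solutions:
 v(c) = -sqrt(C1 + c^2)
 v(c) = sqrt(C1 + c^2)


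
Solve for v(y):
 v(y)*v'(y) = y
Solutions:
 v(y) = -sqrt(C1 + y^2)
 v(y) = sqrt(C1 + y^2)


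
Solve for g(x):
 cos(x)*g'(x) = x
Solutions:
 g(x) = C1 + Integral(x/cos(x), x)


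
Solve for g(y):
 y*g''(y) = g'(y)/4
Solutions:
 g(y) = C1 + C2*y^(5/4)


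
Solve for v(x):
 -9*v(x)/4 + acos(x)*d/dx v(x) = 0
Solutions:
 v(x) = C1*exp(9*Integral(1/acos(x), x)/4)


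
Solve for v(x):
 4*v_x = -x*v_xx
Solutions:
 v(x) = C1 + C2/x^3


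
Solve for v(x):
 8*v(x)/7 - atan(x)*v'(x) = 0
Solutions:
 v(x) = C1*exp(8*Integral(1/atan(x), x)/7)


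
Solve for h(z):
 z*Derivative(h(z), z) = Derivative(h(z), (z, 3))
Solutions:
 h(z) = C1 + Integral(C2*airyai(z) + C3*airybi(z), z)


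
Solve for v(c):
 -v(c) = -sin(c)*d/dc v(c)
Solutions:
 v(c) = C1*sqrt(cos(c) - 1)/sqrt(cos(c) + 1)


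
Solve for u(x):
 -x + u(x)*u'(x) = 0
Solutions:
 u(x) = -sqrt(C1 + x^2)
 u(x) = sqrt(C1 + x^2)


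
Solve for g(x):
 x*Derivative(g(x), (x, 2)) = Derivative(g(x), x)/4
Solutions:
 g(x) = C1 + C2*x^(5/4)


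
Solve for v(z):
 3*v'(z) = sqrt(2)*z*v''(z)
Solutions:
 v(z) = C1 + C2*z^(1 + 3*sqrt(2)/2)


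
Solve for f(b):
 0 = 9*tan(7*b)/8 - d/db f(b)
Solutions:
 f(b) = C1 - 9*log(cos(7*b))/56


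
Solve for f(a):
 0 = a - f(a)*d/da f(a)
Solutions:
 f(a) = -sqrt(C1 + a^2)
 f(a) = sqrt(C1 + a^2)


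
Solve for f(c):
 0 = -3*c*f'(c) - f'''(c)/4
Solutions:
 f(c) = C1 + Integral(C2*airyai(-12^(1/3)*c) + C3*airybi(-12^(1/3)*c), c)


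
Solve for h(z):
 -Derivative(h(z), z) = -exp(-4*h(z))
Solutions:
 h(z) = log(-I*(C1 + 4*z)^(1/4))
 h(z) = log(I*(C1 + 4*z)^(1/4))
 h(z) = log(-(C1 + 4*z)^(1/4))
 h(z) = log(C1 + 4*z)/4


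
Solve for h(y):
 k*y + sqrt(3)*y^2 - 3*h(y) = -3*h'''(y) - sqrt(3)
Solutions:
 h(y) = C3*exp(y) + k*y/3 + sqrt(3)*y^2/3 + (C1*sin(sqrt(3)*y/2) + C2*cos(sqrt(3)*y/2))*exp(-y/2) + sqrt(3)/3


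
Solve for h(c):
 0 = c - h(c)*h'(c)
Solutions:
 h(c) = -sqrt(C1 + c^2)
 h(c) = sqrt(C1 + c^2)


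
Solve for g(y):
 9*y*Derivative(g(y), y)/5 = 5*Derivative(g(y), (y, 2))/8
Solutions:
 g(y) = C1 + C2*erfi(6*y/5)


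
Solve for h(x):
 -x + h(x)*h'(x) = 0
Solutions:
 h(x) = -sqrt(C1 + x^2)
 h(x) = sqrt(C1 + x^2)


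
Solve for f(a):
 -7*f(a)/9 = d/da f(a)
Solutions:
 f(a) = C1*exp(-7*a/9)


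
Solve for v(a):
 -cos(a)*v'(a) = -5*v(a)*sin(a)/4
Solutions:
 v(a) = C1/cos(a)^(5/4)


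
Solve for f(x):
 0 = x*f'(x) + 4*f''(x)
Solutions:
 f(x) = C1 + C2*erf(sqrt(2)*x/4)


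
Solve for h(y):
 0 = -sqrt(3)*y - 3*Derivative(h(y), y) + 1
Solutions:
 h(y) = C1 - sqrt(3)*y^2/6 + y/3


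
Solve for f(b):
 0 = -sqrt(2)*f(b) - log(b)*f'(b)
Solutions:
 f(b) = C1*exp(-sqrt(2)*li(b))


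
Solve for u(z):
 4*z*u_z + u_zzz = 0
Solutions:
 u(z) = C1 + Integral(C2*airyai(-2^(2/3)*z) + C3*airybi(-2^(2/3)*z), z)


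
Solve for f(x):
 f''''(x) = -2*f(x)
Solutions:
 f(x) = (C1*sin(2^(3/4)*x/2) + C2*cos(2^(3/4)*x/2))*exp(-2^(3/4)*x/2) + (C3*sin(2^(3/4)*x/2) + C4*cos(2^(3/4)*x/2))*exp(2^(3/4)*x/2)


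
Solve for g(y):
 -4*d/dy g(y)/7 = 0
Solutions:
 g(y) = C1


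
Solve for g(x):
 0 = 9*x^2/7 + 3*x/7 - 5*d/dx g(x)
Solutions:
 g(x) = C1 + 3*x^3/35 + 3*x^2/70


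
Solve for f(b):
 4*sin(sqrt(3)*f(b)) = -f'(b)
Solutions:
 f(b) = sqrt(3)*(-acos((-exp(2*sqrt(3)*C1) - exp(8*sqrt(3)*b))/(exp(2*sqrt(3)*C1) - exp(8*sqrt(3)*b))) + 2*pi)/3
 f(b) = sqrt(3)*acos((-exp(2*sqrt(3)*C1) - exp(8*sqrt(3)*b))/(exp(2*sqrt(3)*C1) - exp(8*sqrt(3)*b)))/3


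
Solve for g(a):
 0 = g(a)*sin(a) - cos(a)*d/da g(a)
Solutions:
 g(a) = C1/cos(a)


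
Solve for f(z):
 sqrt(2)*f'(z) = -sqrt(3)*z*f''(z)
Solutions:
 f(z) = C1 + C2*z^(1 - sqrt(6)/3)


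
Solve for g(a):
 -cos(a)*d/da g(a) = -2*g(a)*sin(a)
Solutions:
 g(a) = C1/cos(a)^2


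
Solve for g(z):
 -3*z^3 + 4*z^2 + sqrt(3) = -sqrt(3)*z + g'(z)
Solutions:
 g(z) = C1 - 3*z^4/4 + 4*z^3/3 + sqrt(3)*z^2/2 + sqrt(3)*z


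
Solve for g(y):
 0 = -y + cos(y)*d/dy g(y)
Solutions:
 g(y) = C1 + Integral(y/cos(y), y)


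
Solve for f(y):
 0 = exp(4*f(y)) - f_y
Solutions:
 f(y) = log(-(-1/(C1 + 4*y))^(1/4))
 f(y) = log(-1/(C1 + 4*y))/4
 f(y) = log(-I*(-1/(C1 + 4*y))^(1/4))
 f(y) = log(I*(-1/(C1 + 4*y))^(1/4))


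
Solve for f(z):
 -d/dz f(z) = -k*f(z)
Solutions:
 f(z) = C1*exp(k*z)


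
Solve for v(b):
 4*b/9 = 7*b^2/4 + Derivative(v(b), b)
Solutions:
 v(b) = C1 - 7*b^3/12 + 2*b^2/9


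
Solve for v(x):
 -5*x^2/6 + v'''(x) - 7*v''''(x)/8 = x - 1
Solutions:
 v(x) = C1 + C2*x + C3*x^2 + C4*exp(8*x/7) + x^5/72 + 59*x^4/576 + 221*x^3/1152


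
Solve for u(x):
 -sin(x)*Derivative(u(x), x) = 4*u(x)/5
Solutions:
 u(x) = C1*(cos(x) + 1)^(2/5)/(cos(x) - 1)^(2/5)


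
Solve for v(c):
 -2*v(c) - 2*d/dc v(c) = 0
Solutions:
 v(c) = C1*exp(-c)


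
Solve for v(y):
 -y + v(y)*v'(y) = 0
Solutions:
 v(y) = -sqrt(C1 + y^2)
 v(y) = sqrt(C1 + y^2)


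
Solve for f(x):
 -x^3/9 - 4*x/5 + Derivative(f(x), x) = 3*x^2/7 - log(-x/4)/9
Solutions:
 f(x) = C1 + x^4/36 + x^3/7 + 2*x^2/5 - x*log(-x)/9 + x*(1 + 2*log(2))/9


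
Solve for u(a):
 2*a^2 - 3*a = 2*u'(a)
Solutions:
 u(a) = C1 + a^3/3 - 3*a^2/4


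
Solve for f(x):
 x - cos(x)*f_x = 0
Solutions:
 f(x) = C1 + Integral(x/cos(x), x)


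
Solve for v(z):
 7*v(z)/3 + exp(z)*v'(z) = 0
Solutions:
 v(z) = C1*exp(7*exp(-z)/3)


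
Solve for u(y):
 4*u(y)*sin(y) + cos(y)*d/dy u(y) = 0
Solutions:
 u(y) = C1*cos(y)^4


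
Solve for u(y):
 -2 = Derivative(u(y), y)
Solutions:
 u(y) = C1 - 2*y


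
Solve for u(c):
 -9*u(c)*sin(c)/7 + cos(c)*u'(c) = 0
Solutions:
 u(c) = C1/cos(c)^(9/7)


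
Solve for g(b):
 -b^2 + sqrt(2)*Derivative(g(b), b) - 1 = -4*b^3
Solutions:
 g(b) = C1 - sqrt(2)*b^4/2 + sqrt(2)*b^3/6 + sqrt(2)*b/2


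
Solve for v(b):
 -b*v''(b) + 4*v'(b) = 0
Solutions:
 v(b) = C1 + C2*b^5


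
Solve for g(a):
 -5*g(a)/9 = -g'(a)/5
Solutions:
 g(a) = C1*exp(25*a/9)


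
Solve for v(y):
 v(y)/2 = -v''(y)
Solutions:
 v(y) = C1*sin(sqrt(2)*y/2) + C2*cos(sqrt(2)*y/2)


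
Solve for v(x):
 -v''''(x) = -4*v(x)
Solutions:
 v(x) = C1*exp(-sqrt(2)*x) + C2*exp(sqrt(2)*x) + C3*sin(sqrt(2)*x) + C4*cos(sqrt(2)*x)


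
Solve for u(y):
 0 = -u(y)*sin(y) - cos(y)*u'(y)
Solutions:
 u(y) = C1*cos(y)


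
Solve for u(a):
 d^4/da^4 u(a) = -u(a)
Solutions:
 u(a) = (C1*sin(sqrt(2)*a/2) + C2*cos(sqrt(2)*a/2))*exp(-sqrt(2)*a/2) + (C3*sin(sqrt(2)*a/2) + C4*cos(sqrt(2)*a/2))*exp(sqrt(2)*a/2)


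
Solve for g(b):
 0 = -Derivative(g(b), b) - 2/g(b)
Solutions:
 g(b) = -sqrt(C1 - 4*b)
 g(b) = sqrt(C1 - 4*b)


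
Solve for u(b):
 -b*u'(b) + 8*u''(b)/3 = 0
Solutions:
 u(b) = C1 + C2*erfi(sqrt(3)*b/4)


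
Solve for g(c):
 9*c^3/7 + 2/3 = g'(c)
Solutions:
 g(c) = C1 + 9*c^4/28 + 2*c/3


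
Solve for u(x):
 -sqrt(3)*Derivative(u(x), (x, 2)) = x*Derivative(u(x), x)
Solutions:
 u(x) = C1 + C2*erf(sqrt(2)*3^(3/4)*x/6)


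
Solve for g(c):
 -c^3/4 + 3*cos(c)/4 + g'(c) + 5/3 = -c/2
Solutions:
 g(c) = C1 + c^4/16 - c^2/4 - 5*c/3 - 3*sin(c)/4


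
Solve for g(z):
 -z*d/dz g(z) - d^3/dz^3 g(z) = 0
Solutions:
 g(z) = C1 + Integral(C2*airyai(-z) + C3*airybi(-z), z)


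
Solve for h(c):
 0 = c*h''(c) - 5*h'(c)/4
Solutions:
 h(c) = C1 + C2*c^(9/4)


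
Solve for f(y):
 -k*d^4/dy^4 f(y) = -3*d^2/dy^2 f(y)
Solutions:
 f(y) = C1 + C2*y + C3*exp(-sqrt(3)*y*sqrt(1/k)) + C4*exp(sqrt(3)*y*sqrt(1/k))


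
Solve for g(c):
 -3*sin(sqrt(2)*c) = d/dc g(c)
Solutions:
 g(c) = C1 + 3*sqrt(2)*cos(sqrt(2)*c)/2


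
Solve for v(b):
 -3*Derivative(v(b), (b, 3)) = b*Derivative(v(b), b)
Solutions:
 v(b) = C1 + Integral(C2*airyai(-3^(2/3)*b/3) + C3*airybi(-3^(2/3)*b/3), b)


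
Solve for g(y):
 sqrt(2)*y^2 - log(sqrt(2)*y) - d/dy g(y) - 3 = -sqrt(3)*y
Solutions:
 g(y) = C1 + sqrt(2)*y^3/3 + sqrt(3)*y^2/2 - y*log(y) - 2*y - y*log(2)/2


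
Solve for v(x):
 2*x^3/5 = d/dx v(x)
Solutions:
 v(x) = C1 + x^4/10


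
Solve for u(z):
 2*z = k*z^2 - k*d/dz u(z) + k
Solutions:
 u(z) = C1 + z^3/3 + z - z^2/k


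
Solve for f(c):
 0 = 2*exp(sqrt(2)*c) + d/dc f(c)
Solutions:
 f(c) = C1 - sqrt(2)*exp(sqrt(2)*c)


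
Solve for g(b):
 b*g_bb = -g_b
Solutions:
 g(b) = C1 + C2*log(b)


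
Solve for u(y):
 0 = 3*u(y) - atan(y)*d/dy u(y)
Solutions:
 u(y) = C1*exp(3*Integral(1/atan(y), y))


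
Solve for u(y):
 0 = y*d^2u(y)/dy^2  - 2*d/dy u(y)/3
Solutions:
 u(y) = C1 + C2*y^(5/3)


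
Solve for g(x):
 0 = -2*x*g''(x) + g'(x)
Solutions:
 g(x) = C1 + C2*x^(3/2)


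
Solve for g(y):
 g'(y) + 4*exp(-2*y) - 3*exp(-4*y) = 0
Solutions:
 g(y) = C1 + 2*exp(-2*y) - 3*exp(-4*y)/4


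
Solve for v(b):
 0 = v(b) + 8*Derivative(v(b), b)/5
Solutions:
 v(b) = C1*exp(-5*b/8)


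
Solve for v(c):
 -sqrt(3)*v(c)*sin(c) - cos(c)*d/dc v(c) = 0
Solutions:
 v(c) = C1*cos(c)^(sqrt(3))


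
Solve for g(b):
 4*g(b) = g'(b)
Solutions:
 g(b) = C1*exp(4*b)


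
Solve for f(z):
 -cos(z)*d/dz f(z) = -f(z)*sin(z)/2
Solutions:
 f(z) = C1/sqrt(cos(z))


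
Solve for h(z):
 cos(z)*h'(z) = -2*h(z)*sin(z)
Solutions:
 h(z) = C1*cos(z)^2


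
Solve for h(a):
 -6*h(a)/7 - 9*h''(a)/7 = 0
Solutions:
 h(a) = C1*sin(sqrt(6)*a/3) + C2*cos(sqrt(6)*a/3)


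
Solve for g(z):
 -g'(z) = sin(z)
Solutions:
 g(z) = C1 + cos(z)


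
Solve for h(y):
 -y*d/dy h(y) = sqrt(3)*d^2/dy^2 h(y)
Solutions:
 h(y) = C1 + C2*erf(sqrt(2)*3^(3/4)*y/6)


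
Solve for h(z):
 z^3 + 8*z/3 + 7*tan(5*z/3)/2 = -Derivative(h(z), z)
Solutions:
 h(z) = C1 - z^4/4 - 4*z^2/3 + 21*log(cos(5*z/3))/10


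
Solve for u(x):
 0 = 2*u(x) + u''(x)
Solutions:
 u(x) = C1*sin(sqrt(2)*x) + C2*cos(sqrt(2)*x)


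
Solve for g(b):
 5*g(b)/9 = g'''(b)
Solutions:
 g(b) = C3*exp(15^(1/3)*b/3) + (C1*sin(3^(5/6)*5^(1/3)*b/6) + C2*cos(3^(5/6)*5^(1/3)*b/6))*exp(-15^(1/3)*b/6)


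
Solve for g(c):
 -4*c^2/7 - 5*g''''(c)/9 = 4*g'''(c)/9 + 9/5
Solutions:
 g(c) = C1 + C2*c + C3*c^2 + C4*exp(-4*c/5) - 3*c^5/140 + 15*c^4/112 - 753*c^3/560


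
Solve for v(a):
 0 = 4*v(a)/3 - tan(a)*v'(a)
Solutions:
 v(a) = C1*sin(a)^(4/3)


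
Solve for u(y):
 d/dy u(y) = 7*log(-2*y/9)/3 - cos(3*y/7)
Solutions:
 u(y) = C1 + 7*y*log(-y)/3 - 5*y*log(3) - 7*y/3 + y*log(6)/3 + 2*y*log(2) - 7*sin(3*y/7)/3


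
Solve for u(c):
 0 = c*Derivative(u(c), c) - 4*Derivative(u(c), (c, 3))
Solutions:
 u(c) = C1 + Integral(C2*airyai(2^(1/3)*c/2) + C3*airybi(2^(1/3)*c/2), c)


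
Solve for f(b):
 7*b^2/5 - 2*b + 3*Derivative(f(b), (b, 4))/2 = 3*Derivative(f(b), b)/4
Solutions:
 f(b) = C1 + C4*exp(2^(2/3)*b/2) + 28*b^3/45 - 4*b^2/3 + (C2*sin(2^(2/3)*sqrt(3)*b/4) + C3*cos(2^(2/3)*sqrt(3)*b/4))*exp(-2^(2/3)*b/4)


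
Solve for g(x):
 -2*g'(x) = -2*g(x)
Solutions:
 g(x) = C1*exp(x)


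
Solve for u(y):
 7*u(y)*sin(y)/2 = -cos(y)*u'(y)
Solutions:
 u(y) = C1*cos(y)^(7/2)


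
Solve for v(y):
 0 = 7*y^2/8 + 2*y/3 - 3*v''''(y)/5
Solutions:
 v(y) = C1 + C2*y + C3*y^2 + C4*y^3 + 7*y^6/1728 + y^5/108


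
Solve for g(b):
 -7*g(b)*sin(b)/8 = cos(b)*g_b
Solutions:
 g(b) = C1*cos(b)^(7/8)


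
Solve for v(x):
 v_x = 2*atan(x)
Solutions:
 v(x) = C1 + 2*x*atan(x) - log(x^2 + 1)


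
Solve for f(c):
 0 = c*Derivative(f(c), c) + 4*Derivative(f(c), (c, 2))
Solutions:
 f(c) = C1 + C2*erf(sqrt(2)*c/4)


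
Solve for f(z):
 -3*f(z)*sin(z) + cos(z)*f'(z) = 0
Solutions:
 f(z) = C1/cos(z)^3


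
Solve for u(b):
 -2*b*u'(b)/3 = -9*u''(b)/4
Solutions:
 u(b) = C1 + C2*erfi(2*sqrt(3)*b/9)


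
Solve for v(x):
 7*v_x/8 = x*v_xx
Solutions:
 v(x) = C1 + C2*x^(15/8)


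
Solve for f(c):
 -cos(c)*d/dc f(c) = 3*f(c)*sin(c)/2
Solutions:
 f(c) = C1*cos(c)^(3/2)


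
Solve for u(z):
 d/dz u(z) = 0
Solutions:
 u(z) = C1


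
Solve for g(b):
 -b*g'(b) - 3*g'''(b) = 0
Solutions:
 g(b) = C1 + Integral(C2*airyai(-3^(2/3)*b/3) + C3*airybi(-3^(2/3)*b/3), b)


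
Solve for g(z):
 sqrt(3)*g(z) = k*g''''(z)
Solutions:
 g(z) = C1*exp(-3^(1/8)*z*(1/k)^(1/4)) + C2*exp(3^(1/8)*z*(1/k)^(1/4)) + C3*exp(-3^(1/8)*I*z*(1/k)^(1/4)) + C4*exp(3^(1/8)*I*z*(1/k)^(1/4))


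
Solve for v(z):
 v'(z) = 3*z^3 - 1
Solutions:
 v(z) = C1 + 3*z^4/4 - z


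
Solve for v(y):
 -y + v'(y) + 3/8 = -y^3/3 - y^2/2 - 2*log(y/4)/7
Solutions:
 v(y) = C1 - y^4/12 - y^3/6 + y^2/2 - 2*y*log(y)/7 - 5*y/56 + 4*y*log(2)/7


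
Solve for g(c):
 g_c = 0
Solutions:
 g(c) = C1


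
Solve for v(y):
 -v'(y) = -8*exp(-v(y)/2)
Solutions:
 v(y) = 2*log(C1 + 4*y)


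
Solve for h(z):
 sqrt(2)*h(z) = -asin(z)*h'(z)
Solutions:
 h(z) = C1*exp(-sqrt(2)*Integral(1/asin(z), z))


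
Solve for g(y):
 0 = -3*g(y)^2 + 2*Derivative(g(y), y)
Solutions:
 g(y) = -2/(C1 + 3*y)


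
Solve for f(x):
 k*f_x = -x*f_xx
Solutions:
 f(x) = C1 + x^(1 - re(k))*(C2*sin(log(x)*Abs(im(k))) + C3*cos(log(x)*im(k)))


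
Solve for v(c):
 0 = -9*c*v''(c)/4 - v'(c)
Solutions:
 v(c) = C1 + C2*c^(5/9)


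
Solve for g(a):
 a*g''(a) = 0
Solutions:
 g(a) = C1 + C2*a


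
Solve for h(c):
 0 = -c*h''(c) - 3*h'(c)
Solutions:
 h(c) = C1 + C2/c^2


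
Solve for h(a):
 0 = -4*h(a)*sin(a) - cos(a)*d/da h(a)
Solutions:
 h(a) = C1*cos(a)^4


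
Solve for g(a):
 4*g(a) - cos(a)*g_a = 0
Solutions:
 g(a) = C1*(sin(a)^2 + 2*sin(a) + 1)/(sin(a)^2 - 2*sin(a) + 1)


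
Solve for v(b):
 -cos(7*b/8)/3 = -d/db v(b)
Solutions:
 v(b) = C1 + 8*sin(7*b/8)/21


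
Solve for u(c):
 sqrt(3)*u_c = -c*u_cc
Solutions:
 u(c) = C1 + C2*c^(1 - sqrt(3))


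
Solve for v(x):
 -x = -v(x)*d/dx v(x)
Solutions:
 v(x) = -sqrt(C1 + x^2)
 v(x) = sqrt(C1 + x^2)


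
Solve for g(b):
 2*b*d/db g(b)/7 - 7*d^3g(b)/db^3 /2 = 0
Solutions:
 g(b) = C1 + Integral(C2*airyai(2^(2/3)*7^(1/3)*b/7) + C3*airybi(2^(2/3)*7^(1/3)*b/7), b)


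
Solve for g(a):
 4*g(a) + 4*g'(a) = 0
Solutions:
 g(a) = C1*exp(-a)


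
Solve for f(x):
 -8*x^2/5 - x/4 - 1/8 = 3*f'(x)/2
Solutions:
 f(x) = C1 - 16*x^3/45 - x^2/12 - x/12


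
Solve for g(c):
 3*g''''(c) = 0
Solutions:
 g(c) = C1 + C2*c + C3*c^2 + C4*c^3


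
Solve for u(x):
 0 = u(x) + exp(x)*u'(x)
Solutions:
 u(x) = C1*exp(exp(-x))


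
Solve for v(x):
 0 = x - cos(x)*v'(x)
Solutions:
 v(x) = C1 + Integral(x/cos(x), x)


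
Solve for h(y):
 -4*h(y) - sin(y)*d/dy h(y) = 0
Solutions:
 h(y) = C1*(cos(y)^2 + 2*cos(y) + 1)/(cos(y)^2 - 2*cos(y) + 1)


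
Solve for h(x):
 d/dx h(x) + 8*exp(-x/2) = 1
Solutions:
 h(x) = C1 + x + 16*exp(-x/2)


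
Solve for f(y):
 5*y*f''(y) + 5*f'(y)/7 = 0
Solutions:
 f(y) = C1 + C2*y^(6/7)


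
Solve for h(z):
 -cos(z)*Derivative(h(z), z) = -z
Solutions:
 h(z) = C1 + Integral(z/cos(z), z)


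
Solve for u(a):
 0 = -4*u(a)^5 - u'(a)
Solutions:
 u(a) = -I*(1/(C1 + 16*a))^(1/4)
 u(a) = I*(1/(C1 + 16*a))^(1/4)
 u(a) = -(1/(C1 + 16*a))^(1/4)
 u(a) = (1/(C1 + 16*a))^(1/4)


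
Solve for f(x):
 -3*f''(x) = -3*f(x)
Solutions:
 f(x) = C1*exp(-x) + C2*exp(x)


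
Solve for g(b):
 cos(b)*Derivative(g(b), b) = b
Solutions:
 g(b) = C1 + Integral(b/cos(b), b)


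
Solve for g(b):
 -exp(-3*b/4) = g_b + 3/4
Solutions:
 g(b) = C1 - 3*b/4 + 4*exp(-3*b/4)/3


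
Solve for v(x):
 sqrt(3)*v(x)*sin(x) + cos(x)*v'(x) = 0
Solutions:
 v(x) = C1*cos(x)^(sqrt(3))


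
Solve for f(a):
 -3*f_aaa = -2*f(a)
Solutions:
 f(a) = C3*exp(2^(1/3)*3^(2/3)*a/3) + (C1*sin(2^(1/3)*3^(1/6)*a/2) + C2*cos(2^(1/3)*3^(1/6)*a/2))*exp(-2^(1/3)*3^(2/3)*a/6)


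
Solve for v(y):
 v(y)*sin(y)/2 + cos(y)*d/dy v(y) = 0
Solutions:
 v(y) = C1*sqrt(cos(y))


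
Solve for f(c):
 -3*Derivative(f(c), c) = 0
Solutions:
 f(c) = C1


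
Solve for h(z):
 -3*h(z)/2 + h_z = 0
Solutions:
 h(z) = C1*exp(3*z/2)


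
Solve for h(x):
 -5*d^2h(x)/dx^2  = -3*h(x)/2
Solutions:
 h(x) = C1*exp(-sqrt(30)*x/10) + C2*exp(sqrt(30)*x/10)


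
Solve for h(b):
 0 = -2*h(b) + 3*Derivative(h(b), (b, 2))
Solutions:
 h(b) = C1*exp(-sqrt(6)*b/3) + C2*exp(sqrt(6)*b/3)


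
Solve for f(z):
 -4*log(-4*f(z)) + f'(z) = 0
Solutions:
 -Integral(1/(log(-_y) + 2*log(2)), (_y, f(z)))/4 = C1 - z


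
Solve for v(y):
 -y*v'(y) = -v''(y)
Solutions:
 v(y) = C1 + C2*erfi(sqrt(2)*y/2)


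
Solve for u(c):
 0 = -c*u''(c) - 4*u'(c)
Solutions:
 u(c) = C1 + C2/c^3


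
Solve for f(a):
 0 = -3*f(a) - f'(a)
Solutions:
 f(a) = C1*exp(-3*a)


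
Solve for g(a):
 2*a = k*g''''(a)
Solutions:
 g(a) = C1 + C2*a + C3*a^2 + C4*a^3 + a^5/(60*k)


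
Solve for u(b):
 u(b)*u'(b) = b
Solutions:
 u(b) = -sqrt(C1 + b^2)
 u(b) = sqrt(C1 + b^2)


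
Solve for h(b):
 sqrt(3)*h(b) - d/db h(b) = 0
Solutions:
 h(b) = C1*exp(sqrt(3)*b)


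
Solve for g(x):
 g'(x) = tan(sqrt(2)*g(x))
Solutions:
 g(x) = sqrt(2)*(pi - asin(C1*exp(sqrt(2)*x)))/2
 g(x) = sqrt(2)*asin(C1*exp(sqrt(2)*x))/2


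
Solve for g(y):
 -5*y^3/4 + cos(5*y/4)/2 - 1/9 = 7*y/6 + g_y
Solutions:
 g(y) = C1 - 5*y^4/16 - 7*y^2/12 - y/9 + 2*sin(5*y/4)/5


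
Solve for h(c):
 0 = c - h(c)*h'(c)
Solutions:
 h(c) = -sqrt(C1 + c^2)
 h(c) = sqrt(C1 + c^2)


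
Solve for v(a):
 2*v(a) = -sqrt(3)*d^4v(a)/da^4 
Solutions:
 v(a) = (C1*sin(2^(3/4)*3^(7/8)*a/6) + C2*cos(2^(3/4)*3^(7/8)*a/6))*exp(-2^(3/4)*3^(7/8)*a/6) + (C3*sin(2^(3/4)*3^(7/8)*a/6) + C4*cos(2^(3/4)*3^(7/8)*a/6))*exp(2^(3/4)*3^(7/8)*a/6)


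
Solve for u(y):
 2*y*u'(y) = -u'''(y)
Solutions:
 u(y) = C1 + Integral(C2*airyai(-2^(1/3)*y) + C3*airybi(-2^(1/3)*y), y)


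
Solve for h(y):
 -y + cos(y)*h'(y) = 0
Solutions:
 h(y) = C1 + Integral(y/cos(y), y)


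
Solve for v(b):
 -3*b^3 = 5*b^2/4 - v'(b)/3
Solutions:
 v(b) = C1 + 9*b^4/4 + 5*b^3/4


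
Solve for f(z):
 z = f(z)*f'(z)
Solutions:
 f(z) = -sqrt(C1 + z^2)
 f(z) = sqrt(C1 + z^2)


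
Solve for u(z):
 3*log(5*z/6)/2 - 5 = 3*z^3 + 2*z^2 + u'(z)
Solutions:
 u(z) = C1 - 3*z^4/4 - 2*z^3/3 + 3*z*log(z)/2 - 13*z/2 - 2*z*log(6) + z*log(5) + z*log(30)/2


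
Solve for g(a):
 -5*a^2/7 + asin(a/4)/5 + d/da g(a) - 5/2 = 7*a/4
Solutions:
 g(a) = C1 + 5*a^3/21 + 7*a^2/8 - a*asin(a/4)/5 + 5*a/2 - sqrt(16 - a^2)/5


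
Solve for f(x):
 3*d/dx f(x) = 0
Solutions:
 f(x) = C1


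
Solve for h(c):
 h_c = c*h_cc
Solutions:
 h(c) = C1 + C2*c^2


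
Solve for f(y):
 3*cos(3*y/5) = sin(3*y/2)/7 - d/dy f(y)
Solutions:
 f(y) = C1 - 5*sin(3*y/5) - 2*cos(3*y/2)/21


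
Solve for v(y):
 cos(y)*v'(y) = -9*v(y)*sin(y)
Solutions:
 v(y) = C1*cos(y)^9


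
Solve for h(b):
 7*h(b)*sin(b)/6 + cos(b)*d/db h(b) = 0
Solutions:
 h(b) = C1*cos(b)^(7/6)


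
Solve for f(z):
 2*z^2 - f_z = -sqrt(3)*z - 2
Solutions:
 f(z) = C1 + 2*z^3/3 + sqrt(3)*z^2/2 + 2*z


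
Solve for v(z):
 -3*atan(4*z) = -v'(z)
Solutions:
 v(z) = C1 + 3*z*atan(4*z) - 3*log(16*z^2 + 1)/8


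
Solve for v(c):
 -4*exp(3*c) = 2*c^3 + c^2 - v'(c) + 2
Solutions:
 v(c) = C1 + c^4/2 + c^3/3 + 2*c + 4*exp(3*c)/3


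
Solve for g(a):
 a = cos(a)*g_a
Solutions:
 g(a) = C1 + Integral(a/cos(a), a)


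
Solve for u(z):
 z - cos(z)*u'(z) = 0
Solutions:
 u(z) = C1 + Integral(z/cos(z), z)


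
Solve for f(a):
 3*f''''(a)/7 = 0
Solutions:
 f(a) = C1 + C2*a + C3*a^2 + C4*a^3


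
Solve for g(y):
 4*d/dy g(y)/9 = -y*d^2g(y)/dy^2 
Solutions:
 g(y) = C1 + C2*y^(5/9)


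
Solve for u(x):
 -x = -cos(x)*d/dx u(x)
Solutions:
 u(x) = C1 + Integral(x/cos(x), x)


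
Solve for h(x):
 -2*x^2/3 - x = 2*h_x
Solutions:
 h(x) = C1 - x^3/9 - x^2/4


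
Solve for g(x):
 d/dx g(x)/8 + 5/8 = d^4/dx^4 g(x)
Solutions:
 g(x) = C1 + C4*exp(x/2) - 5*x + (C2*sin(sqrt(3)*x/4) + C3*cos(sqrt(3)*x/4))*exp(-x/4)


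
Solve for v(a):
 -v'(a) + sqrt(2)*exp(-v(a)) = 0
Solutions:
 v(a) = log(C1 + sqrt(2)*a)


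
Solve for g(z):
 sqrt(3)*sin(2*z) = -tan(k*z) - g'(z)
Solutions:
 g(z) = C1 - Piecewise((-log(cos(k*z))/k, Ne(k, 0)), (0, True)) + sqrt(3)*cos(2*z)/2


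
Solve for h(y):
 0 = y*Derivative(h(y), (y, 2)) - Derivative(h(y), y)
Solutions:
 h(y) = C1 + C2*y^2


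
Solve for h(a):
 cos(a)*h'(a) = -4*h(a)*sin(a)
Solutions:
 h(a) = C1*cos(a)^4


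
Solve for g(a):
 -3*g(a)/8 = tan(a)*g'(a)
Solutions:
 g(a) = C1/sin(a)^(3/8)


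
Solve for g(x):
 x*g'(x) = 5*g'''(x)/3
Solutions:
 g(x) = C1 + Integral(C2*airyai(3^(1/3)*5^(2/3)*x/5) + C3*airybi(3^(1/3)*5^(2/3)*x/5), x)


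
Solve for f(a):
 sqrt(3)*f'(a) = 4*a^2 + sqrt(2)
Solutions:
 f(a) = C1 + 4*sqrt(3)*a^3/9 + sqrt(6)*a/3


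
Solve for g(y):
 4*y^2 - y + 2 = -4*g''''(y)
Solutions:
 g(y) = C1 + C2*y + C3*y^2 + C4*y^3 - y^6/360 + y^5/480 - y^4/48


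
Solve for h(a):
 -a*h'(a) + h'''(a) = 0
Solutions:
 h(a) = C1 + Integral(C2*airyai(a) + C3*airybi(a), a)


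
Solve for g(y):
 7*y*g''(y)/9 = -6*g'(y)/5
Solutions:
 g(y) = C1 + C2/y^(19/35)


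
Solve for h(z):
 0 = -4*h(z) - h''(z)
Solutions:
 h(z) = C1*sin(2*z) + C2*cos(2*z)


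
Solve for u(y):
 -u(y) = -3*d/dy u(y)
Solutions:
 u(y) = C1*exp(y/3)


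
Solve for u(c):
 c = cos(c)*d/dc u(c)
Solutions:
 u(c) = C1 + Integral(c/cos(c), c)


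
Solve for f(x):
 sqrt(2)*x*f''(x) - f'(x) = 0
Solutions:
 f(x) = C1 + C2*x^(sqrt(2)/2 + 1)


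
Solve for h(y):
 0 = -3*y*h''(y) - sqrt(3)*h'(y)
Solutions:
 h(y) = C1 + C2*y^(1 - sqrt(3)/3)


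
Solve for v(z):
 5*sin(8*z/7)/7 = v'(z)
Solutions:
 v(z) = C1 - 5*cos(8*z/7)/8


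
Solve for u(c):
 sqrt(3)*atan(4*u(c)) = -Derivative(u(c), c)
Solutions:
 Integral(1/atan(4*_y), (_y, u(c))) = C1 - sqrt(3)*c


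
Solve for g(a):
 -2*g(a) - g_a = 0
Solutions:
 g(a) = C1*exp(-2*a)


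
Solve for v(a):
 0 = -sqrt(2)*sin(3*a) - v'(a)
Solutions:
 v(a) = C1 + sqrt(2)*cos(3*a)/3


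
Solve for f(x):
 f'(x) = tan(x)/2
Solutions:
 f(x) = C1 - log(cos(x))/2


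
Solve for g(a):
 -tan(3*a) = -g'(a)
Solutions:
 g(a) = C1 - log(cos(3*a))/3


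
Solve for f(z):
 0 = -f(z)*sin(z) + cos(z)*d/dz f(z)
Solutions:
 f(z) = C1/cos(z)


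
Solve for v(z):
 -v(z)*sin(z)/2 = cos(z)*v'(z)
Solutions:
 v(z) = C1*sqrt(cos(z))


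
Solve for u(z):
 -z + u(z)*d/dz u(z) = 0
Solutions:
 u(z) = -sqrt(C1 + z^2)
 u(z) = sqrt(C1 + z^2)


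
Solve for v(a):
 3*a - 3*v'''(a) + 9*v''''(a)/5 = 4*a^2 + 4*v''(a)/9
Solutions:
 v(a) = C1 + C2*a + C3*exp(a*(15 - sqrt(305))/18) + C4*exp(a*(15 + sqrt(305))/18) - 3*a^4/4 + 171*a^3/8 - 75087*a^2/160


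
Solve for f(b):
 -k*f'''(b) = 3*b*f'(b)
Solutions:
 f(b) = C1 + Integral(C2*airyai(3^(1/3)*b*(-1/k)^(1/3)) + C3*airybi(3^(1/3)*b*(-1/k)^(1/3)), b)


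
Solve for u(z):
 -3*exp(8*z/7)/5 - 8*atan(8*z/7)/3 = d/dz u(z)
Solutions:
 u(z) = C1 - 8*z*atan(8*z/7)/3 - 21*exp(8*z/7)/40 + 7*log(64*z^2 + 49)/6


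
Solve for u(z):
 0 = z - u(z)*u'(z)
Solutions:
 u(z) = -sqrt(C1 + z^2)
 u(z) = sqrt(C1 + z^2)


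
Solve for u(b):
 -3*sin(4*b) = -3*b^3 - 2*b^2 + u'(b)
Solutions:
 u(b) = C1 + 3*b^4/4 + 2*b^3/3 + 3*cos(4*b)/4


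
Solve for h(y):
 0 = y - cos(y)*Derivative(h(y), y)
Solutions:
 h(y) = C1 + Integral(y/cos(y), y)


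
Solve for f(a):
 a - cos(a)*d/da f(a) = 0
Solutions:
 f(a) = C1 + Integral(a/cos(a), a)


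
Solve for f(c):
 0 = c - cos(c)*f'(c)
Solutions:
 f(c) = C1 + Integral(c/cos(c), c)


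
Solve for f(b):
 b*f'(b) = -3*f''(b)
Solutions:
 f(b) = C1 + C2*erf(sqrt(6)*b/6)


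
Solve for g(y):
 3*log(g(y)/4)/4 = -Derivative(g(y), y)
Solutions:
 -4*Integral(1/(-log(_y) + 2*log(2)), (_y, g(y)))/3 = C1 - y


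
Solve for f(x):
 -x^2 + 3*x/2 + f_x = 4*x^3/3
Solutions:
 f(x) = C1 + x^4/3 + x^3/3 - 3*x^2/4


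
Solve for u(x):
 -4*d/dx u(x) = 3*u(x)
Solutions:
 u(x) = C1*exp(-3*x/4)


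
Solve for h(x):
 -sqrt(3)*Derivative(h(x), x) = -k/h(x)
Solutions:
 h(x) = -sqrt(C1 + 6*sqrt(3)*k*x)/3
 h(x) = sqrt(C1 + 6*sqrt(3)*k*x)/3


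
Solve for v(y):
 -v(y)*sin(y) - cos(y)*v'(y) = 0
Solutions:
 v(y) = C1*cos(y)


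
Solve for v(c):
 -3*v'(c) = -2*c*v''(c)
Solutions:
 v(c) = C1 + C2*c^(5/2)


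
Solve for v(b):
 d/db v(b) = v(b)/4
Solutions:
 v(b) = C1*exp(b/4)


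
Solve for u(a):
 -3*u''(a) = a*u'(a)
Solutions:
 u(a) = C1 + C2*erf(sqrt(6)*a/6)


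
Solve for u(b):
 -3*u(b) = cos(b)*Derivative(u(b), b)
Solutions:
 u(b) = C1*(sin(b) - 1)^(3/2)/(sin(b) + 1)^(3/2)


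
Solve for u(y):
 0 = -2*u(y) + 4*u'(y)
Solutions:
 u(y) = C1*exp(y/2)


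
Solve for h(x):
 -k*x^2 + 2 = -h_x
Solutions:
 h(x) = C1 + k*x^3/3 - 2*x


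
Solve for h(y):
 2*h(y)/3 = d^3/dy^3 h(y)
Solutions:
 h(y) = C3*exp(2^(1/3)*3^(2/3)*y/3) + (C1*sin(2^(1/3)*3^(1/6)*y/2) + C2*cos(2^(1/3)*3^(1/6)*y/2))*exp(-2^(1/3)*3^(2/3)*y/6)


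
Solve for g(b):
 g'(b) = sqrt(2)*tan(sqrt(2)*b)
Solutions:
 g(b) = C1 - log(cos(sqrt(2)*b))


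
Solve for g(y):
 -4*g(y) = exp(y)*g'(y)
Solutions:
 g(y) = C1*exp(4*exp(-y))


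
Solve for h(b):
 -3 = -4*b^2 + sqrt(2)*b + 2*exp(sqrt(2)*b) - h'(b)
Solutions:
 h(b) = C1 - 4*b^3/3 + sqrt(2)*b^2/2 + 3*b + sqrt(2)*exp(sqrt(2)*b)


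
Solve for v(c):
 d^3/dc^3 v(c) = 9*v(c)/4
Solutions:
 v(c) = C3*exp(2^(1/3)*3^(2/3)*c/2) + (C1*sin(3*2^(1/3)*3^(1/6)*c/4) + C2*cos(3*2^(1/3)*3^(1/6)*c/4))*exp(-2^(1/3)*3^(2/3)*c/4)


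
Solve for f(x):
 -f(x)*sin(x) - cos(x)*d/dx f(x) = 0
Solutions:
 f(x) = C1*cos(x)


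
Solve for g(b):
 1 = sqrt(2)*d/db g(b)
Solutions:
 g(b) = C1 + sqrt(2)*b/2


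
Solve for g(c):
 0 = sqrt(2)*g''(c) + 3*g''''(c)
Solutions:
 g(c) = C1 + C2*c + C3*sin(2^(1/4)*sqrt(3)*c/3) + C4*cos(2^(1/4)*sqrt(3)*c/3)


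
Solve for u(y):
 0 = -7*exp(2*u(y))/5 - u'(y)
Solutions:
 u(y) = log(-sqrt(1/(C1 + 7*y))) - log(2) + log(10)/2
 u(y) = log(1/(C1 + 7*y))/2 - log(2) + log(10)/2


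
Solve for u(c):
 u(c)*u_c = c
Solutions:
 u(c) = -sqrt(C1 + c^2)
 u(c) = sqrt(C1 + c^2)


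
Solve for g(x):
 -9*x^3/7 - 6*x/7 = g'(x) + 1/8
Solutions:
 g(x) = C1 - 9*x^4/28 - 3*x^2/7 - x/8


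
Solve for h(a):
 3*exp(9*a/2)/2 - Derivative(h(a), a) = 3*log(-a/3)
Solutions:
 h(a) = C1 - 3*a*log(-a) + 3*a*(1 + log(3)) + exp(9*a/2)/3


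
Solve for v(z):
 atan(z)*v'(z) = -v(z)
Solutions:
 v(z) = C1*exp(-Integral(1/atan(z), z))


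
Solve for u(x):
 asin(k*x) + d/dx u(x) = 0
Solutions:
 u(x) = C1 - Piecewise((x*asin(k*x) + sqrt(-k^2*x^2 + 1)/k, Ne(k, 0)), (0, True))


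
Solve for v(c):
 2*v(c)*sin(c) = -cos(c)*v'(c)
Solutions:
 v(c) = C1*cos(c)^2


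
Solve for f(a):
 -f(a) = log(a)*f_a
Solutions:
 f(a) = C1*exp(-li(a))


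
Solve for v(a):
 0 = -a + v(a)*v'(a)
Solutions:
 v(a) = -sqrt(C1 + a^2)
 v(a) = sqrt(C1 + a^2)


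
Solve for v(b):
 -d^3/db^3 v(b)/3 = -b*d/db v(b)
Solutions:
 v(b) = C1 + Integral(C2*airyai(3^(1/3)*b) + C3*airybi(3^(1/3)*b), b)


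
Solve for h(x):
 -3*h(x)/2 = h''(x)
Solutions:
 h(x) = C1*sin(sqrt(6)*x/2) + C2*cos(sqrt(6)*x/2)


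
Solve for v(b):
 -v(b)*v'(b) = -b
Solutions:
 v(b) = -sqrt(C1 + b^2)
 v(b) = sqrt(C1 + b^2)


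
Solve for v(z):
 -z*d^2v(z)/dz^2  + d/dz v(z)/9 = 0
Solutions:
 v(z) = C1 + C2*z^(10/9)


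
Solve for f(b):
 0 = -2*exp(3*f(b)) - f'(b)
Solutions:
 f(b) = log((-3^(2/3) - 3*3^(1/6)*I)*(1/(C1 + 2*b))^(1/3)/6)
 f(b) = log((-3^(2/3) + 3*3^(1/6)*I)*(1/(C1 + 2*b))^(1/3)/6)
 f(b) = log(1/(C1 + 6*b))/3


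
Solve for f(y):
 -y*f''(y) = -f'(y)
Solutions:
 f(y) = C1 + C2*y^2


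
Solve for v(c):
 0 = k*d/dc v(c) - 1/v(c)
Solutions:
 v(c) = -sqrt(C1 + 2*c/k)
 v(c) = sqrt(C1 + 2*c/k)


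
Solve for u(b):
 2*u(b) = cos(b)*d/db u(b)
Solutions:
 u(b) = C1*(sin(b) + 1)/(sin(b) - 1)


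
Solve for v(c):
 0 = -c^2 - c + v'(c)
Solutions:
 v(c) = C1 + c^3/3 + c^2/2


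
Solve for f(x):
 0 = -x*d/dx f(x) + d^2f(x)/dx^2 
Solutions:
 f(x) = C1 + C2*erfi(sqrt(2)*x/2)


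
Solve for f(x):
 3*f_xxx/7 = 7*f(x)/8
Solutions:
 f(x) = C3*exp(21^(2/3)*x/6) + (C1*sin(3^(1/6)*7^(2/3)*x/4) + C2*cos(3^(1/6)*7^(2/3)*x/4))*exp(-21^(2/3)*x/12)


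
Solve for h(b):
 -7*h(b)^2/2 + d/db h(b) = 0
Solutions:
 h(b) = -2/(C1 + 7*b)


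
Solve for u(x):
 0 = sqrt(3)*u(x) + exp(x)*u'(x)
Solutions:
 u(x) = C1*exp(sqrt(3)*exp(-x))


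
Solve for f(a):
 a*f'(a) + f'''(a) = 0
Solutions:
 f(a) = C1 + Integral(C2*airyai(-a) + C3*airybi(-a), a)


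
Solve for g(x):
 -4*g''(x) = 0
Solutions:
 g(x) = C1 + C2*x


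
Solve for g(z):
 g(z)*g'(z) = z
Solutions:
 g(z) = -sqrt(C1 + z^2)
 g(z) = sqrt(C1 + z^2)


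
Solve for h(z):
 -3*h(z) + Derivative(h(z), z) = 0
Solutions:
 h(z) = C1*exp(3*z)


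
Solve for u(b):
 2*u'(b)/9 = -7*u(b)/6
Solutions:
 u(b) = C1*exp(-21*b/4)


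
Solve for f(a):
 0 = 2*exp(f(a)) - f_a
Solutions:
 f(a) = log(-1/(C1 + 2*a))


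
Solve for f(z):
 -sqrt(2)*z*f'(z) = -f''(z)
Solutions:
 f(z) = C1 + C2*erfi(2^(3/4)*z/2)


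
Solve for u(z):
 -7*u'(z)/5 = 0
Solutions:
 u(z) = C1


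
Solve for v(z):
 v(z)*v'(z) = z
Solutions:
 v(z) = -sqrt(C1 + z^2)
 v(z) = sqrt(C1 + z^2)


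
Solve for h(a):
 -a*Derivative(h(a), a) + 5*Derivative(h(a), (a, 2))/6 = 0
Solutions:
 h(a) = C1 + C2*erfi(sqrt(15)*a/5)


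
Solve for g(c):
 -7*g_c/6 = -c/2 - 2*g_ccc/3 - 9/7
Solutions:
 g(c) = C1 + C2*exp(-sqrt(7)*c/2) + C3*exp(sqrt(7)*c/2) + 3*c^2/14 + 54*c/49


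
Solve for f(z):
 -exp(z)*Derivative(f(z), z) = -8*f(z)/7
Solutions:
 f(z) = C1*exp(-8*exp(-z)/7)


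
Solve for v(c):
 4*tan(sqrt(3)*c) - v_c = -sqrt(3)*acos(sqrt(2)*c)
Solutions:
 v(c) = C1 + sqrt(3)*(c*acos(sqrt(2)*c) - sqrt(2)*sqrt(1 - 2*c^2)/2) - 4*sqrt(3)*log(cos(sqrt(3)*c))/3


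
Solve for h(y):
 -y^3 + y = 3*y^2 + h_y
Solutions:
 h(y) = C1 - y^4/4 - y^3 + y^2/2


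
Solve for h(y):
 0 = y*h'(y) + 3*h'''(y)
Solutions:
 h(y) = C1 + Integral(C2*airyai(-3^(2/3)*y/3) + C3*airybi(-3^(2/3)*y/3), y)


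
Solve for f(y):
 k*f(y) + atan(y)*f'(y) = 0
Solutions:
 f(y) = C1*exp(-k*Integral(1/atan(y), y))


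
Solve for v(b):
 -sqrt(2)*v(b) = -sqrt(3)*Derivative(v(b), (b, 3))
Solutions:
 v(b) = C3*exp(2^(1/6)*3^(5/6)*b/3) + (C1*sin(2^(1/6)*3^(1/3)*b/2) + C2*cos(2^(1/6)*3^(1/3)*b/2))*exp(-2^(1/6)*3^(5/6)*b/6)


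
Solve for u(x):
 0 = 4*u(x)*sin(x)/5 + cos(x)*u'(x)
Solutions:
 u(x) = C1*cos(x)^(4/5)


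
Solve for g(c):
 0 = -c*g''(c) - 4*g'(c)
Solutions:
 g(c) = C1 + C2/c^3


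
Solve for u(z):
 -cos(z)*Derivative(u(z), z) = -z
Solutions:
 u(z) = C1 + Integral(z/cos(z), z)


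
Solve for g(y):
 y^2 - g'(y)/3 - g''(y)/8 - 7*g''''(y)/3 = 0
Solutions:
 g(y) = C1 + C2*exp(-14^(1/3)*y*(-(112 + sqrt(12558))^(1/3) + 14^(1/3)/(112 + sqrt(12558))^(1/3))/56)*sin(14^(1/3)*sqrt(3)*y*(14^(1/3)/(112 + sqrt(12558))^(1/3) + (112 + sqrt(12558))^(1/3))/56) + C3*exp(-14^(1/3)*y*(-(112 + sqrt(12558))^(1/3) + 14^(1/3)/(112 + sqrt(12558))^(1/3))/56)*cos(14^(1/3)*sqrt(3)*y*(14^(1/3)/(112 + sqrt(12558))^(1/3) + (112 + sqrt(12558))^(1/3))/56) + C4*exp(14^(1/3)*y*(-(112 + sqrt(12558))^(1/3) + 14^(1/3)/(112 + sqrt(12558))^(1/3))/28) + y^3 - 9*y^2/8 + 27*y/32


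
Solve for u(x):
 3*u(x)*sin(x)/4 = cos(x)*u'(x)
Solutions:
 u(x) = C1/cos(x)^(3/4)


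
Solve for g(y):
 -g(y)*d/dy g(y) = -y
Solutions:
 g(y) = -sqrt(C1 + y^2)
 g(y) = sqrt(C1 + y^2)


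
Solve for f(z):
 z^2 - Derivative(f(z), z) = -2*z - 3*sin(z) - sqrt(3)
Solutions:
 f(z) = C1 + z^3/3 + z^2 + sqrt(3)*z - 3*cos(z)


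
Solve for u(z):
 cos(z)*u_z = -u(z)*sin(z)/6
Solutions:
 u(z) = C1*cos(z)^(1/6)


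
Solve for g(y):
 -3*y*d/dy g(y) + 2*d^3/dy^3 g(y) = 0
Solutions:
 g(y) = C1 + Integral(C2*airyai(2^(2/3)*3^(1/3)*y/2) + C3*airybi(2^(2/3)*3^(1/3)*y/2), y)


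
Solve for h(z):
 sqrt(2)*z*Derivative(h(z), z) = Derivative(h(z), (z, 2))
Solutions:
 h(z) = C1 + C2*erfi(2^(3/4)*z/2)


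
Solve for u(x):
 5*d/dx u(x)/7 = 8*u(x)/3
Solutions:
 u(x) = C1*exp(56*x/15)


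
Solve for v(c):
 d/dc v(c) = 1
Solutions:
 v(c) = C1 + c


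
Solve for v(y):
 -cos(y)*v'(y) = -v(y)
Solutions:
 v(y) = C1*sqrt(sin(y) + 1)/sqrt(sin(y) - 1)


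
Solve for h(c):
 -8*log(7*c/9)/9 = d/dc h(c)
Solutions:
 h(c) = C1 - 8*c*log(c)/9 - 8*c*log(7)/9 + 8*c/9 + 16*c*log(3)/9


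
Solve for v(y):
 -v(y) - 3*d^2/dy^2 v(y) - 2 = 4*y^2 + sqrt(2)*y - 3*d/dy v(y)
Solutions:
 v(y) = -4*y^2 - 24*y - sqrt(2)*y + (C1*sin(sqrt(3)*y/6) + C2*cos(sqrt(3)*y/6))*exp(y/2) - 50 - 3*sqrt(2)


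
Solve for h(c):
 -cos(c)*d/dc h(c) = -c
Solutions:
 h(c) = C1 + Integral(c/cos(c), c)


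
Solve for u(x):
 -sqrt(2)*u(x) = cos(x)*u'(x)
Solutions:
 u(x) = C1*(sin(x) - 1)^(sqrt(2)/2)/(sin(x) + 1)^(sqrt(2)/2)


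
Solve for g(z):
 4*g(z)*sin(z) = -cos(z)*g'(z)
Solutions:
 g(z) = C1*cos(z)^4


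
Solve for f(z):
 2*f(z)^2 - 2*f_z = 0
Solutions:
 f(z) = -1/(C1 + z)


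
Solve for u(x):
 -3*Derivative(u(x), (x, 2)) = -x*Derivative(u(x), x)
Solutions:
 u(x) = C1 + C2*erfi(sqrt(6)*x/6)


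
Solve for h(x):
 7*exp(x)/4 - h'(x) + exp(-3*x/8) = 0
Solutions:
 h(x) = C1 + 7*exp(x)/4 - 8*exp(-3*x/8)/3


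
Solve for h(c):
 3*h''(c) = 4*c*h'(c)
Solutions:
 h(c) = C1 + C2*erfi(sqrt(6)*c/3)


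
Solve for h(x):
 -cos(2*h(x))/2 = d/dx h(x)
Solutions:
 h(x) = -asin((C1 + exp(2*x))/(C1 - exp(2*x)))/2 + pi/2
 h(x) = asin((C1 + exp(2*x))/(C1 - exp(2*x)))/2


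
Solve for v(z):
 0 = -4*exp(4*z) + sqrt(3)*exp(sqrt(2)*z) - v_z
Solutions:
 v(z) = C1 - exp(4*z) + sqrt(6)*exp(sqrt(2)*z)/2


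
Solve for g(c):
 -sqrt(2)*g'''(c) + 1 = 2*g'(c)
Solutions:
 g(c) = C1 + C2*sin(2^(1/4)*c) + C3*cos(2^(1/4)*c) + c/2


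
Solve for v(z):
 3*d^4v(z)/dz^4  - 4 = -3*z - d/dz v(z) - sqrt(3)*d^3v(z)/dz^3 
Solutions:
 v(z) = C1 + C2*exp(z*(-4*sqrt(3) + 2*18^(1/3)/(2*sqrt(3) + 81 + sqrt(-12 + (2*sqrt(3) + 81)^2))^(1/3) + 12^(1/3)*(2*sqrt(3) + 81 + sqrt(-12 + (2*sqrt(3) + 81)^2))^(1/3))/36)*sin(2^(1/3)*3^(1/6)*z*(-2^(1/3)*3^(2/3)*(2*sqrt(3) + 81 + 9*sqrt(-4/27 + (2*sqrt(3)/9 + 9)^2))^(1/3) + 6/(2*sqrt(3) + 81 + 9*sqrt(-4/27 + (2*sqrt(3)/9 + 9)^2))^(1/3))/36) + C3*exp(z*(-4*sqrt(3) + 2*18^(1/3)/(2*sqrt(3) + 81 + sqrt(-12 + (2*sqrt(3) + 81)^2))^(1/3) + 12^(1/3)*(2*sqrt(3) + 81 + sqrt(-12 + (2*sqrt(3) + 81)^2))^(1/3))/36)*cos(2^(1/3)*3^(1/6)*z*(-2^(1/3)*3^(2/3)*(2*sqrt(3) + 81 + 9*sqrt(-4/27 + (2*sqrt(3)/9 + 9)^2))^(1/3) + 6/(2*sqrt(3) + 81 + 9*sqrt(-4/27 + (2*sqrt(3)/9 + 9)^2))^(1/3))/36) + C4*exp(-z*(2*18^(1/3)/(2*sqrt(3) + 81 + sqrt(-12 + (2*sqrt(3) + 81)^2))^(1/3) + 2*sqrt(3) + 12^(1/3)*(2*sqrt(3) + 81 + sqrt(-12 + (2*sqrt(3) + 81)^2))^(1/3))/18) - 3*z^2/2 + 4*z
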